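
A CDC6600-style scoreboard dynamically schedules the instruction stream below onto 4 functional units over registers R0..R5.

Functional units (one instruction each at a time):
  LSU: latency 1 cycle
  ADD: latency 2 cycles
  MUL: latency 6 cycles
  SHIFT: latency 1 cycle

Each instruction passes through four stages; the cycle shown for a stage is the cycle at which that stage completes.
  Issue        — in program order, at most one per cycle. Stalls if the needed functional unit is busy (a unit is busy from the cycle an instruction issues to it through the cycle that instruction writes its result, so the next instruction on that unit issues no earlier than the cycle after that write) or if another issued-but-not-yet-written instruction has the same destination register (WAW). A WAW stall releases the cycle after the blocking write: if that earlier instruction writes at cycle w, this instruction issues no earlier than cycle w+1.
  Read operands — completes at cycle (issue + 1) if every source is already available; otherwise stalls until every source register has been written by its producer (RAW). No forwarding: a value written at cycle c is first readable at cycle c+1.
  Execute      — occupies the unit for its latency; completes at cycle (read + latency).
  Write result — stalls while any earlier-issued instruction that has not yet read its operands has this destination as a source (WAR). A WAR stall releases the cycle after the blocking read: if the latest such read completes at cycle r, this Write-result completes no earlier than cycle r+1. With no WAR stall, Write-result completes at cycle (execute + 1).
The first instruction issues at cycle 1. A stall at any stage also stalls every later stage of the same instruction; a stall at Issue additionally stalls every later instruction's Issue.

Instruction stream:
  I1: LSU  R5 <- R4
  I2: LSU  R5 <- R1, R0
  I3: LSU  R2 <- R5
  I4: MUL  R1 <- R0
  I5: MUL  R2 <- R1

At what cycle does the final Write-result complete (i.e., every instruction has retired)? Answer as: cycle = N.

cycle = 27

c1: issue I1 (LSU)
c2: I1 read-ops
c3: I1 finished on LSU
c4: I1→R5
c5: issue I2 (LSU)
c6: I2 read-ops
c7: I2 finished on LSU
c8: I2→R5
c9: issue I3 (LSU)
c10: I3 read-ops · issue I4 (MUL)
c11: I3 finished on LSU · I4 read-ops
c12: I3→R2
c17: I4 finished on MUL
c18: I4→R1
c19: issue I5 (MUL)
c20: I5 read-ops
c26: I5 finished on MUL
c27: I5→R2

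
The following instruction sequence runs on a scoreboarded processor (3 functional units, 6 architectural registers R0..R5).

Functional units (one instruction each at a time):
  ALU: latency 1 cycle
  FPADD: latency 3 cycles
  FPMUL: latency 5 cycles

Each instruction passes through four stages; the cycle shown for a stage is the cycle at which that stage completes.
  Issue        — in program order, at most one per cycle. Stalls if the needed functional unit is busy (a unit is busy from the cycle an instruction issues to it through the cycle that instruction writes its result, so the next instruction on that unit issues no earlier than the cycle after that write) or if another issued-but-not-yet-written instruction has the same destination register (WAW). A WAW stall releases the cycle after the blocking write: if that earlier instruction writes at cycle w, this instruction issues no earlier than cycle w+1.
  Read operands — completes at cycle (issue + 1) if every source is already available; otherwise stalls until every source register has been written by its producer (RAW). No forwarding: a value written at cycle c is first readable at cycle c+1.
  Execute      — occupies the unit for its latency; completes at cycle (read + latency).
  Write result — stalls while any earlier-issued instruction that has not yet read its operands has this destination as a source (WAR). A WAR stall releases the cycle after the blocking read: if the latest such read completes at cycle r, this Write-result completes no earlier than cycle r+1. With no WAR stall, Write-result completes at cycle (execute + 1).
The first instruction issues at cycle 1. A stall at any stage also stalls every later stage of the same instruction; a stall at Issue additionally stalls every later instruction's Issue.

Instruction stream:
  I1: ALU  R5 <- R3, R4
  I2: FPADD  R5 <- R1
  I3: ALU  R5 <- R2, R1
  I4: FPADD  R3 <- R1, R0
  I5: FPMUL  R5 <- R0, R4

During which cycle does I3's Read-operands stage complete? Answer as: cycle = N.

cycle = 12

cycle 1: issue I1 (ALU)
cycle 2: I1 read-ops
cycle 3: I1 finished on ALU
cycle 4: I1→R5
cycle 5: issue I2 (FPADD)
cycle 6: I2 read-ops
cycle 9: I2 finished on FPADD
cycle 10: I2→R5
cycle 11: issue I3 (ALU)
cycle 12: I3 read-ops | issue I4 (FPADD)
cycle 13: I3 finished on ALU | I4 read-ops
cycle 14: I3→R5
cycle 15: issue I5 (FPMUL)
cycle 16: I4 finished on FPADD | I5 read-ops
cycle 17: I4→R3
cycle 21: I5 finished on FPMUL
cycle 22: I5→R5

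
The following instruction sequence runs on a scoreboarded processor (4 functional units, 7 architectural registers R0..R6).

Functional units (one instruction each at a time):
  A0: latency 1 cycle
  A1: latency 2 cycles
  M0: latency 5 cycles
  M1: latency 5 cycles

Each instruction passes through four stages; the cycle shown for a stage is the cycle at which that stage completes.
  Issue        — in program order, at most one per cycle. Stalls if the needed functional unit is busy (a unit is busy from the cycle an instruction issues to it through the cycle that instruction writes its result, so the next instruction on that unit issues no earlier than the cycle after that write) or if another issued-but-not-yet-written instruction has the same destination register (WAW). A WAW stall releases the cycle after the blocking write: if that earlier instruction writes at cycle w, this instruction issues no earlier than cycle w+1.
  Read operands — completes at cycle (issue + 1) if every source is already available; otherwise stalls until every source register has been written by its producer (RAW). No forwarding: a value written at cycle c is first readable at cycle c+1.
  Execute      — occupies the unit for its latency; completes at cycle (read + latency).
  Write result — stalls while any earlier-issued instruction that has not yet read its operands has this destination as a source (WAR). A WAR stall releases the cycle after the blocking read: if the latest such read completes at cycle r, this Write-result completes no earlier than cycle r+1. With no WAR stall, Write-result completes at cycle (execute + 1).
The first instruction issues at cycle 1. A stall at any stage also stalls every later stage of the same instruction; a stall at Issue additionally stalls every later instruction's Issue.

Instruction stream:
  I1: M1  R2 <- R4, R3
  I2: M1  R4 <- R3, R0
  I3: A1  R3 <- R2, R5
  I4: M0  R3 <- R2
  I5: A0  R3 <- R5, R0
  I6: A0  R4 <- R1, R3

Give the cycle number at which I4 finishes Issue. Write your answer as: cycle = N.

cycle = 15

[1] I1 dispatched to M1
[2] I1 operands ready
[7] I1 complete
[8] R2←I1
[9] I2 dispatched to M1
[10] I2 operands ready | I3 dispatched to A1
[11] I3 operands ready
[13] I3 complete
[14] R3←I3
[15] I2 complete | I4 dispatched to M0
[16] R4←I2 | I4 operands ready
[21] I4 complete
[22] R3←I4
[23] I5 dispatched to A0
[24] I5 operands ready
[25] I5 complete
[26] R3←I5
[27] I6 dispatched to A0
[28] I6 operands ready
[29] I6 complete
[30] R4←I6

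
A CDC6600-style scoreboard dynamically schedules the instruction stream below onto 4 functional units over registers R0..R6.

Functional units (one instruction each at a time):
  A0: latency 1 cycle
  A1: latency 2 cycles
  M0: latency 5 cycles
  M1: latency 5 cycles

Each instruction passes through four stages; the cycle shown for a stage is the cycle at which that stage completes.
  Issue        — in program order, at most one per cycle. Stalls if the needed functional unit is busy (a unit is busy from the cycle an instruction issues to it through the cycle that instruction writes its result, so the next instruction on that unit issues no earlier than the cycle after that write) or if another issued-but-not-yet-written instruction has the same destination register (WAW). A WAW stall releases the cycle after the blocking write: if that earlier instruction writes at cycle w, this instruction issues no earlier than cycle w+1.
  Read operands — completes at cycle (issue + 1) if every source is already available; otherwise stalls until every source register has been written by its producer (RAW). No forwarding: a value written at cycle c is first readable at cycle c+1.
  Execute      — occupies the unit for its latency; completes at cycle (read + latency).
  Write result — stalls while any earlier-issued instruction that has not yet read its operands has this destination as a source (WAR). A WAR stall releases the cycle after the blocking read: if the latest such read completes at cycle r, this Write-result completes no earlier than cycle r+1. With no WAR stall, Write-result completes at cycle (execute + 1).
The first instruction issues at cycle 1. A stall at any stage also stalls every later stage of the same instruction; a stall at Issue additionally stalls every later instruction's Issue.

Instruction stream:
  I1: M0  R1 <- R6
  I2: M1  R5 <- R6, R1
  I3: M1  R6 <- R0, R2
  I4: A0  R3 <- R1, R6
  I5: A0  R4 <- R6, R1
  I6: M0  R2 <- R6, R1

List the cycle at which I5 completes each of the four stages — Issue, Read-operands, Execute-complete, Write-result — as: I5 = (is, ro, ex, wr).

1) issue 1, read 2, done 7, write 8
2) issue 2, read 9, done 14, write 15  <RAW R1: wait I1 write@8>
3) issue 16, read 17, done 22, write 23  <struct: M1 busy until I2 writes@15>
4) issue 17, read 24, done 25, write 26  <RAW R6: wait I3 write@23>
5) issue 27, read 28, done 29, write 30  <struct: A0 busy until I4 writes@26>
6) issue 28, read 29, done 34, write 35

I5 = (27, 28, 29, 30)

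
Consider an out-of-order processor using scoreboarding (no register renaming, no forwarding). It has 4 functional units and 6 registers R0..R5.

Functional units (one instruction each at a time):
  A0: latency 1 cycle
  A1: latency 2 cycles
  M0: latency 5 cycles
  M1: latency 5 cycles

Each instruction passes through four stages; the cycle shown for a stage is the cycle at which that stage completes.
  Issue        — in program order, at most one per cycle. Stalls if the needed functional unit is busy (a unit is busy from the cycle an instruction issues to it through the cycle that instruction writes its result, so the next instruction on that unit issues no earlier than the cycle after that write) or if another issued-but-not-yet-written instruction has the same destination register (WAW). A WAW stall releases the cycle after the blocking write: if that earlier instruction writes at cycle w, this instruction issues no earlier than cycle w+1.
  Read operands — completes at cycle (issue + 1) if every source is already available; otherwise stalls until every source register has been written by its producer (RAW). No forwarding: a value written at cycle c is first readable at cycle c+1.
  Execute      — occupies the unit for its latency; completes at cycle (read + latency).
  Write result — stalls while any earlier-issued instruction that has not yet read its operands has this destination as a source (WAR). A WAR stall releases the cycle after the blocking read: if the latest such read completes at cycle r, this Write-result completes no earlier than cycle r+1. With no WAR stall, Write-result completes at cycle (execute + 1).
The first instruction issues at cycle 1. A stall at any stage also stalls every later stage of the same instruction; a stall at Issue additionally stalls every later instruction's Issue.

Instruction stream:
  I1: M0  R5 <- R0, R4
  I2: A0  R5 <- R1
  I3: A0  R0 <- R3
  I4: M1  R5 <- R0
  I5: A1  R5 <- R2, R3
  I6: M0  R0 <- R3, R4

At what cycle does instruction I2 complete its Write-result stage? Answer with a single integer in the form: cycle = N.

  I1 | 1 | 2 | 7 | 8
  I2 | 9 | 10 | 11 | 12   WAW R5: wait I1 write@8
  I3 | 13 | 14 | 15 | 16   struct: A0 busy until I2 writes@12
  I4 | 14 | 17 | 22 | 23   RAW R0: wait I3 write@16
  I5 | 24 | 25 | 27 | 28   WAW R5: wait I4 write@23
  I6 | 25 | 26 | 31 | 32

cycle = 12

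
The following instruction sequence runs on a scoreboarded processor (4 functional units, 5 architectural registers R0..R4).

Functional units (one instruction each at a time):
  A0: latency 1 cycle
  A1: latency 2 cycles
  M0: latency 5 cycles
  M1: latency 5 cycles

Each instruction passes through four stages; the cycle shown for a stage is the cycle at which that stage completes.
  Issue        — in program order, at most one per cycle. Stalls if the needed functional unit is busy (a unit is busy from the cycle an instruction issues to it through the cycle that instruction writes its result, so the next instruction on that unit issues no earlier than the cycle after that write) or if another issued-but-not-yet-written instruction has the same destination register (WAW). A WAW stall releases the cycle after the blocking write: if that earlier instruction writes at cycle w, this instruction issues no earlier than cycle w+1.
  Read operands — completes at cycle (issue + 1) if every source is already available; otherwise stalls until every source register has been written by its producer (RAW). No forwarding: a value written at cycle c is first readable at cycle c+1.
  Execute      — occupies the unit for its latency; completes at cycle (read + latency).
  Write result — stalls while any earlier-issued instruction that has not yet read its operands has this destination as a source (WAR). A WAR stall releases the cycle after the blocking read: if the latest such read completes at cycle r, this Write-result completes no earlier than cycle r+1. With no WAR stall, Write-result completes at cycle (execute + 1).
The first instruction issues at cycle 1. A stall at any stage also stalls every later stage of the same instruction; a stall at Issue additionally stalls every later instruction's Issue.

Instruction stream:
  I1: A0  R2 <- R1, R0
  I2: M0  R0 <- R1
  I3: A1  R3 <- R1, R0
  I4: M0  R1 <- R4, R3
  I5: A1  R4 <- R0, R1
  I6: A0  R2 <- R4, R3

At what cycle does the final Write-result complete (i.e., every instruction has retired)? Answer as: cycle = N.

c1: I1 dispatched to A0
c2: I1 operands ready · I2 dispatched to M0
c3: I1 complete · I2 operands ready · I3 dispatched to A1
c4: R2←I1
c8: I2 complete
c9: R0←I2
c10: I3 operands ready · I4 dispatched to M0
c12: I3 complete
c13: R3←I3
c14: I4 operands ready · I5 dispatched to A1
c15: I6 dispatched to A0
c19: I4 complete
c20: R1←I4
c21: I5 operands ready
c23: I5 complete
c24: R4←I5
c25: I6 operands ready
c26: I6 complete
c27: R2←I6

cycle = 27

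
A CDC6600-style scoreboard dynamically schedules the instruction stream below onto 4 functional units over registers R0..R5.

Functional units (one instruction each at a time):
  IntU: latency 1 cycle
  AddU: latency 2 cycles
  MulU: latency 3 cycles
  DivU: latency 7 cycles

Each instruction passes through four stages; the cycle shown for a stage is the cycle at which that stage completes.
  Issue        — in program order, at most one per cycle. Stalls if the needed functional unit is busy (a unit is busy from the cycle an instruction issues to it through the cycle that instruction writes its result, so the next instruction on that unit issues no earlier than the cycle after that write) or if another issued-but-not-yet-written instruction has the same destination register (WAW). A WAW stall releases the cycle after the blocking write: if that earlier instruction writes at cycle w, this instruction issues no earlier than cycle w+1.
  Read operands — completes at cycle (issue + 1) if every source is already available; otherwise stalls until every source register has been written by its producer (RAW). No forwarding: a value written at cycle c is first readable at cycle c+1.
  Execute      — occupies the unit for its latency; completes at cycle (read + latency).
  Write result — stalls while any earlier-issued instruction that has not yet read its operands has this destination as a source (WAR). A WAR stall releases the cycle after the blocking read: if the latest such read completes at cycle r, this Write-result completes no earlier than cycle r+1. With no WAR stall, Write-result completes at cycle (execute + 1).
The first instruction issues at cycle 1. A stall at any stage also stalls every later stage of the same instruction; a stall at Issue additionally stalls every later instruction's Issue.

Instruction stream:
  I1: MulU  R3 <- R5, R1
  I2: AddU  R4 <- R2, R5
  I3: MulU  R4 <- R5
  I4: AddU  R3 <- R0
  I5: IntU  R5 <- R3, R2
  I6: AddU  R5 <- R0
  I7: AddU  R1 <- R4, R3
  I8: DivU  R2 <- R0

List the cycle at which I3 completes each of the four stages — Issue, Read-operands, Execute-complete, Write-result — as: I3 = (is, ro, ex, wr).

cycle 1: I1→MulU
cycle 2: I1 RO · I2→AddU
cycle 3: I2 RO
cycle 5: I1 EX · I2 EX
cycle 6: I1 WR R3 · I2 WR R4
cycle 7: I3→MulU
cycle 8: I3 RO · I4→AddU
cycle 9: I4 RO · I5→IntU
cycle 11: I3 EX · I4 EX
cycle 12: I3 WR R4 · I4 WR R3
cycle 13: I5 RO
cycle 14: I5 EX
cycle 15: I5 WR R5
cycle 16: I6→AddU
cycle 17: I6 RO
cycle 19: I6 EX
cycle 20: I6 WR R5
cycle 21: I7→AddU
cycle 22: I7 RO · I8→DivU
cycle 23: I8 RO
cycle 24: I7 EX
cycle 25: I7 WR R1
cycle 30: I8 EX
cycle 31: I8 WR R2

I3 = (7, 8, 11, 12)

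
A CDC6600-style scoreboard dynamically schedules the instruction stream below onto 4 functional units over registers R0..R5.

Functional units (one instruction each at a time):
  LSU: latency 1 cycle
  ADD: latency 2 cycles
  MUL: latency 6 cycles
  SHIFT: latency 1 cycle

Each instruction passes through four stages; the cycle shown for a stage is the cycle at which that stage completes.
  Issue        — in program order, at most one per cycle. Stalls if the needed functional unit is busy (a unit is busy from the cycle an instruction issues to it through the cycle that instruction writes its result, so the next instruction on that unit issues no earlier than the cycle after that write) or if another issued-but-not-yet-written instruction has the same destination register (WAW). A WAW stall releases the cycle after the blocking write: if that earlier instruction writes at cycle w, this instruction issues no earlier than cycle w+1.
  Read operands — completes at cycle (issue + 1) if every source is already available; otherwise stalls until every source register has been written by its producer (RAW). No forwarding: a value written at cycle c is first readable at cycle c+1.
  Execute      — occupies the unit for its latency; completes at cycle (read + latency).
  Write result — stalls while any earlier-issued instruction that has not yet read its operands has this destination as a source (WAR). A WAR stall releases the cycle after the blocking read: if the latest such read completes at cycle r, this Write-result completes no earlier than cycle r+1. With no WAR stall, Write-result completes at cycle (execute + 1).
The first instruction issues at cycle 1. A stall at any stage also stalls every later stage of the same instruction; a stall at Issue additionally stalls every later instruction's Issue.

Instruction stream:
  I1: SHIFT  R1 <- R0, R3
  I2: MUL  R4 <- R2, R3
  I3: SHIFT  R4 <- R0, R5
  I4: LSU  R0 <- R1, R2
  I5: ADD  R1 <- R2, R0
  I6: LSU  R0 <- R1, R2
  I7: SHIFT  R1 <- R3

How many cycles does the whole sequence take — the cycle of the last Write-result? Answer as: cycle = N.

[1] I1→SHIFT
[2] I1 RO; I2→MUL
[3] I1 EX; I2 RO
[4] I1 WR R1
[9] I2 EX
[10] I2 WR R4
[11] I3→SHIFT
[12] I3 RO; I4→LSU
[13] I3 EX; I4 RO; I5→ADD
[14] I3 WR R4; I4 EX
[15] I4 WR R0
[16] I5 RO; I6→LSU
[18] I5 EX
[19] I5 WR R1
[20] I6 RO; I7→SHIFT
[21] I6 EX; I7 RO
[22] I6 WR R0; I7 EX
[23] I7 WR R1

cycle = 23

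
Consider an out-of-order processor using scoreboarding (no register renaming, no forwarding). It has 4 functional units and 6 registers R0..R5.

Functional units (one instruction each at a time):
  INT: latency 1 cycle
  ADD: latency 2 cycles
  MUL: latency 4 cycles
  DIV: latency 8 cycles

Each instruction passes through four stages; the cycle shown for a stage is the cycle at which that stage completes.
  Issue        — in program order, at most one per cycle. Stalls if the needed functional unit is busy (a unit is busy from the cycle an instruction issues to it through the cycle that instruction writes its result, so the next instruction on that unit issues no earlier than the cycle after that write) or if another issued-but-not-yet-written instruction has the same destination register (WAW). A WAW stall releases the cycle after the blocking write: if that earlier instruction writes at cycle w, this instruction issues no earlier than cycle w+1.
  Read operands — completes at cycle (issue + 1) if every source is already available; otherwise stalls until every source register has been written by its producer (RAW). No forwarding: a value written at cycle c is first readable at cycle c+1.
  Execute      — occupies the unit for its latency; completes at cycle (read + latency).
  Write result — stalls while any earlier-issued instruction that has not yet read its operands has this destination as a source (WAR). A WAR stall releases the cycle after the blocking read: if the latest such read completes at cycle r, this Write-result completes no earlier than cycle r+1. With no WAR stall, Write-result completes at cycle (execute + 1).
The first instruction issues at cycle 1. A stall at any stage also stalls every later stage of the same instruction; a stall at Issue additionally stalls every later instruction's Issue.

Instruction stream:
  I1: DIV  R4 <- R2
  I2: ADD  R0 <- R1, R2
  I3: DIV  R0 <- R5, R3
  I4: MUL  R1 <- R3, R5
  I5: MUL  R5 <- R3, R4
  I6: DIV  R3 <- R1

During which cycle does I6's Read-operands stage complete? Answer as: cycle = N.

cycle = 24

[I1] 1/2/10/11
[I2] 2/3/5/6
[I3] 12/13/21/22  (struct: DIV busy until I1 writes@11)
[I4] 13/14/18/19
[I5] 20/21/25/26  (struct: MUL busy until I4 writes@19)
[I6] 23/24/32/33  (struct: DIV busy until I3 writes@22)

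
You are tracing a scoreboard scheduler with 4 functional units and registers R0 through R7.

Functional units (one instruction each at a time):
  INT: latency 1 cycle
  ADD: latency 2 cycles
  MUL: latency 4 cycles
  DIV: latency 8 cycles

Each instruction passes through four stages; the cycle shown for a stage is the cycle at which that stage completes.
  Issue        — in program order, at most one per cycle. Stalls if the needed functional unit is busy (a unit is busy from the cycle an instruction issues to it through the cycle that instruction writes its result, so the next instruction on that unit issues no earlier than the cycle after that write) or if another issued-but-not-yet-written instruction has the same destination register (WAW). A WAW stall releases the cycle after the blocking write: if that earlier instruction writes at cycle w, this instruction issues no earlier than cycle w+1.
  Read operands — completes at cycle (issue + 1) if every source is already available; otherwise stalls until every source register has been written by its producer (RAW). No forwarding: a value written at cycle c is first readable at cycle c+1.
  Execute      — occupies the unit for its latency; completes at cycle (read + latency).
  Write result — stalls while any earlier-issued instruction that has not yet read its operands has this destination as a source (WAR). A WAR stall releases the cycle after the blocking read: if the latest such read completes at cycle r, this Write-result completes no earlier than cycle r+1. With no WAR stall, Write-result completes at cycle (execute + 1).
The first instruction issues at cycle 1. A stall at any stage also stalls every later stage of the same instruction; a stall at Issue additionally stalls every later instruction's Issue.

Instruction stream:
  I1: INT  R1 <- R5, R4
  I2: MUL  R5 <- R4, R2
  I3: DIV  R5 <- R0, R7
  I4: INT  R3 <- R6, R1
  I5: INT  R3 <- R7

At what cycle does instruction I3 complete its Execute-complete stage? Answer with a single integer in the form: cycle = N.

[I1] 1/2/3/4
[I2] 2/3/7/8
[I3] 9/10/18/19  (WAW R5: wait I2 write@8)
[I4] 10/11/12/13
[I5] 14/15/16/17  (struct: INT busy until I4 writes@13)

cycle = 18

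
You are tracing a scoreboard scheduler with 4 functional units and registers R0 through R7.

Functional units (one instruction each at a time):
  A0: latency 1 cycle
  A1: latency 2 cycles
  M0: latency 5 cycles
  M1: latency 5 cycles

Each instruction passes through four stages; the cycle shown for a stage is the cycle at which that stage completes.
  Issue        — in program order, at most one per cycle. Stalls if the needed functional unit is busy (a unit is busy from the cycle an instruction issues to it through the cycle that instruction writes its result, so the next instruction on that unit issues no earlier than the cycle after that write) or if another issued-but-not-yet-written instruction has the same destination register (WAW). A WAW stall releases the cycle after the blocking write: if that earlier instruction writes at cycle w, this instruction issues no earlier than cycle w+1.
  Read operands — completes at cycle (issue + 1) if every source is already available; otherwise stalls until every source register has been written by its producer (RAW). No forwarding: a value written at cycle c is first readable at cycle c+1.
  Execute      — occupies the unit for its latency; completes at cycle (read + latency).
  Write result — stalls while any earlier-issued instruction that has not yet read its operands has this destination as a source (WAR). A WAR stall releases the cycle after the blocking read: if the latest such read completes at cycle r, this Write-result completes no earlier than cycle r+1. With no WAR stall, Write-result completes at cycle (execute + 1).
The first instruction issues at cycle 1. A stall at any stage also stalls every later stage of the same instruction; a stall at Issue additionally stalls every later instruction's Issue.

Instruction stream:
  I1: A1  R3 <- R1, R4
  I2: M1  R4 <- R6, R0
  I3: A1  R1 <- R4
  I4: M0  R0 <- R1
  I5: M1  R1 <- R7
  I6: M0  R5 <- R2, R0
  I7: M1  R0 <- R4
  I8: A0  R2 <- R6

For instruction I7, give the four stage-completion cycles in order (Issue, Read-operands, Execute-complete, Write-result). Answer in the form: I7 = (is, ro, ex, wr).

I7 = (22, 23, 28, 29)

[I1] 1/2/4/5
[I2] 2/3/8/9
[I3] 6/10/12/13  (struct: A1 busy until I1 writes@5; RAW R4: wait I2 write@9)
[I4] 7/14/19/20  (RAW R1: wait I3 write@13)
[I5] 14/15/20/21  (WAW R1: wait I3 write@13)
[I6] 21/22/27/28  (struct: M0 busy until I4 writes@20)
[I7] 22/23/28/29
[I8] 23/24/25/26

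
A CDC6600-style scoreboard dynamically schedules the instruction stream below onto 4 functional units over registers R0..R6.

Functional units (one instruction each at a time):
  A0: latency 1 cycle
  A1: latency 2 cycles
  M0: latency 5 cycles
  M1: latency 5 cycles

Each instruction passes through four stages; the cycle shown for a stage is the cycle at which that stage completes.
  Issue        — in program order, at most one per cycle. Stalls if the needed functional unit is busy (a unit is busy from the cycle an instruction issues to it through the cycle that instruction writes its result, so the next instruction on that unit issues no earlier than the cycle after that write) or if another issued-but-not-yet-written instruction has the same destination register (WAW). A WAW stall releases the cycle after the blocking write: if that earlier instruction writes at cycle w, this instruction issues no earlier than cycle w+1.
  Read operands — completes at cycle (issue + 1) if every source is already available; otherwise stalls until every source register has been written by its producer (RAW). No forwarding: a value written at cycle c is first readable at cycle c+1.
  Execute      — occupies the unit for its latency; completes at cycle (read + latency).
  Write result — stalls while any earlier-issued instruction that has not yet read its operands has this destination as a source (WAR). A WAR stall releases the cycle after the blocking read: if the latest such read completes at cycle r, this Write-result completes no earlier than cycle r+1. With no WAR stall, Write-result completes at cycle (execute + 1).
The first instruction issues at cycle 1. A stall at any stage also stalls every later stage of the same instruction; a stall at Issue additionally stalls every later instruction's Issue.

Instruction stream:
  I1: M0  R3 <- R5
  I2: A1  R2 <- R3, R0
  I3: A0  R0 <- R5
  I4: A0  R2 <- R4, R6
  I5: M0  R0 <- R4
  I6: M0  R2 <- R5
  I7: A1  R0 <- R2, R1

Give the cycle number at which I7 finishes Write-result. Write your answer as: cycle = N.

cycle = 33

[1] I1 issues→M0
[2] I1 reads, I2 issues→A1
[3] I3 issues→A0
[4] I3 reads
[5] I3 exec-done
[7] I1 exec-done
[8] I1 writes R3
[9] I2 reads
[10] I3 writes R0
[11] I2 exec-done
[12] I2 writes R2
[13] I4 issues→A0
[14] I4 reads, I5 issues→M0
[15] I4 exec-done, I5 reads
[16] I4 writes R2
[20] I5 exec-done
[21] I5 writes R0
[22] I6 issues→M0
[23] I6 reads, I7 issues→A1
[28] I6 exec-done
[29] I6 writes R2
[30] I7 reads
[32] I7 exec-done
[33] I7 writes R0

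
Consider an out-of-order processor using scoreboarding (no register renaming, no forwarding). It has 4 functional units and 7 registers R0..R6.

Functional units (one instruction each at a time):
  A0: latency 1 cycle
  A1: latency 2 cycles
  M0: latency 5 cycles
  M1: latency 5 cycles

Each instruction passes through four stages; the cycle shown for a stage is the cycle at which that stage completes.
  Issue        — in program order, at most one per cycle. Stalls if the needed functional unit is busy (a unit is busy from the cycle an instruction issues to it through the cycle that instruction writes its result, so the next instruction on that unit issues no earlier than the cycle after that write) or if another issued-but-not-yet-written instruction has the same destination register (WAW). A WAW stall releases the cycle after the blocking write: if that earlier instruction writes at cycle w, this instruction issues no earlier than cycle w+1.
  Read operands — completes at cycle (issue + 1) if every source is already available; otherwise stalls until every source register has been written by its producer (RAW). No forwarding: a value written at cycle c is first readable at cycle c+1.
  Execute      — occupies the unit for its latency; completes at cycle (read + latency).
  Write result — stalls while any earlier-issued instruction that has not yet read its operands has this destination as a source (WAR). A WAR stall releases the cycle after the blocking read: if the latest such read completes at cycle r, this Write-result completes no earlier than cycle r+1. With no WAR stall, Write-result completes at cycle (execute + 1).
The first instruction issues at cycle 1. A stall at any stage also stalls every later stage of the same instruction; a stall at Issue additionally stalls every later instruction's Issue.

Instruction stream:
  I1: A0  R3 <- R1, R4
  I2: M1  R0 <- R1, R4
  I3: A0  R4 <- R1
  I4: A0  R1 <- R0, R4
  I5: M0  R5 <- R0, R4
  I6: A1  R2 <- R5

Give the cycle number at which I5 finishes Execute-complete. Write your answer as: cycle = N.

[1] I1 issues→A0
[2] I1 reads | I2 issues→M1
[3] I1 exec-done | I2 reads
[4] I1 writes R3
[5] I3 issues→A0
[6] I3 reads
[7] I3 exec-done
[8] I2 exec-done | I3 writes R4
[9] I2 writes R0 | I4 issues→A0
[10] I4 reads | I5 issues→M0
[11] I4 exec-done | I5 reads | I6 issues→A1
[12] I4 writes R1
[16] I5 exec-done
[17] I5 writes R5
[18] I6 reads
[20] I6 exec-done
[21] I6 writes R2

cycle = 16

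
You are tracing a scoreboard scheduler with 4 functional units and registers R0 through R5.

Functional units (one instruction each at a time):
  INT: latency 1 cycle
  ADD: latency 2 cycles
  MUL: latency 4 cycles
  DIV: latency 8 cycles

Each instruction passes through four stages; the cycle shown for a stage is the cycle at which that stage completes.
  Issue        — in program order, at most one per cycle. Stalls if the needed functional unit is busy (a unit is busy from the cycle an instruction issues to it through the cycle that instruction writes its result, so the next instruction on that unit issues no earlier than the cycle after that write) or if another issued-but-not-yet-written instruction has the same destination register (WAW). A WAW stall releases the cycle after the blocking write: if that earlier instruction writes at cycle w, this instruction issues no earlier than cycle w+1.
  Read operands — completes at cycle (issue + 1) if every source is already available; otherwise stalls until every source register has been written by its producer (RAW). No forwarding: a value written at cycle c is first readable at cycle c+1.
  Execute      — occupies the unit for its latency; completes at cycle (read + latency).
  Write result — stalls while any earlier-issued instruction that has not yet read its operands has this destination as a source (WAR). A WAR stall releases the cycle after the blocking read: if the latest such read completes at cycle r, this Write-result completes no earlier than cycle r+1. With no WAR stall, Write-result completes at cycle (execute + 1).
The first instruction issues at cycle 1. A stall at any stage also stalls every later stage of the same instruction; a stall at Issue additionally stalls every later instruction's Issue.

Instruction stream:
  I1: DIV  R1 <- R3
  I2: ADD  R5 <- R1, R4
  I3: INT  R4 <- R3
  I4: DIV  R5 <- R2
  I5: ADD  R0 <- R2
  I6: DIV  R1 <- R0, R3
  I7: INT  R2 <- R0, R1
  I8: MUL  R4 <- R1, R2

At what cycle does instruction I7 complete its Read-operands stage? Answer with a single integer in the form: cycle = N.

1) issue 1, read 2, done 10, write 11
2) issue 2, read 12, done 14, write 15  <RAW R1: wait I1 write@11>
3) issue 3, read 4, done 5, write 13  <WAR R4: wait I2 read@12>
4) issue 16, read 17, done 25, write 26  <WAW R5: wait I2 write@15>
5) issue 17, read 18, done 20, write 21
6) issue 27, read 28, done 36, write 37  <struct: DIV busy until I4 writes@26>
7) issue 28, read 38, done 39, write 40  <RAW R1: wait I6 write@37>
8) issue 29, read 41, done 45, write 46  <RAW R2: wait I7 write@40>

cycle = 38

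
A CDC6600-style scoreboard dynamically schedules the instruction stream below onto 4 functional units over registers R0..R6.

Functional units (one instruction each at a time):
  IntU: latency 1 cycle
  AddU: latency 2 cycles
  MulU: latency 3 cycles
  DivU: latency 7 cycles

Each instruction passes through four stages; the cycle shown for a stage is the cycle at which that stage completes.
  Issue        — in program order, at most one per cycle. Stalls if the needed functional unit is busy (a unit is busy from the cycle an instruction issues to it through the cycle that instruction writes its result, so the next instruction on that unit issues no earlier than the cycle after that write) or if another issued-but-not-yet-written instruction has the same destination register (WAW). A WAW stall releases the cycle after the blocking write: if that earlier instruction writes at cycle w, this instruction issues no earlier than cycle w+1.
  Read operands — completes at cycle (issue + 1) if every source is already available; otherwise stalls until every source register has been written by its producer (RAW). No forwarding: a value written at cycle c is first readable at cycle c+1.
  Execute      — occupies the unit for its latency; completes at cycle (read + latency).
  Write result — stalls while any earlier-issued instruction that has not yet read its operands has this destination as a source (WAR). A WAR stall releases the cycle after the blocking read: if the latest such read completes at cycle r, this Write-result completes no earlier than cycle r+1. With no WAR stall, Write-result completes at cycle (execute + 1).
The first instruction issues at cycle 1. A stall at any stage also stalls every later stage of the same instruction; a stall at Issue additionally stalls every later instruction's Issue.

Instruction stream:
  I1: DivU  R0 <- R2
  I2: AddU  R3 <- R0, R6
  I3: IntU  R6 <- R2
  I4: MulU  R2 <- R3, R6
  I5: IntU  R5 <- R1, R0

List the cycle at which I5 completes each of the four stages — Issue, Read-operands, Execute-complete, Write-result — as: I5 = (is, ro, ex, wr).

I5 = (13, 14, 15, 16)

[1] I1 dispatched to DivU
[2] I1 operands ready, I2 dispatched to AddU
[3] I3 dispatched to IntU
[4] I3 operands ready, I4 dispatched to MulU
[5] I3 complete
[9] I1 complete
[10] R0←I1
[11] I2 operands ready
[12] R6←I3
[13] I2 complete, I5 dispatched to IntU
[14] R3←I2, I5 operands ready
[15] I4 operands ready, I5 complete
[16] R5←I5
[18] I4 complete
[19] R2←I4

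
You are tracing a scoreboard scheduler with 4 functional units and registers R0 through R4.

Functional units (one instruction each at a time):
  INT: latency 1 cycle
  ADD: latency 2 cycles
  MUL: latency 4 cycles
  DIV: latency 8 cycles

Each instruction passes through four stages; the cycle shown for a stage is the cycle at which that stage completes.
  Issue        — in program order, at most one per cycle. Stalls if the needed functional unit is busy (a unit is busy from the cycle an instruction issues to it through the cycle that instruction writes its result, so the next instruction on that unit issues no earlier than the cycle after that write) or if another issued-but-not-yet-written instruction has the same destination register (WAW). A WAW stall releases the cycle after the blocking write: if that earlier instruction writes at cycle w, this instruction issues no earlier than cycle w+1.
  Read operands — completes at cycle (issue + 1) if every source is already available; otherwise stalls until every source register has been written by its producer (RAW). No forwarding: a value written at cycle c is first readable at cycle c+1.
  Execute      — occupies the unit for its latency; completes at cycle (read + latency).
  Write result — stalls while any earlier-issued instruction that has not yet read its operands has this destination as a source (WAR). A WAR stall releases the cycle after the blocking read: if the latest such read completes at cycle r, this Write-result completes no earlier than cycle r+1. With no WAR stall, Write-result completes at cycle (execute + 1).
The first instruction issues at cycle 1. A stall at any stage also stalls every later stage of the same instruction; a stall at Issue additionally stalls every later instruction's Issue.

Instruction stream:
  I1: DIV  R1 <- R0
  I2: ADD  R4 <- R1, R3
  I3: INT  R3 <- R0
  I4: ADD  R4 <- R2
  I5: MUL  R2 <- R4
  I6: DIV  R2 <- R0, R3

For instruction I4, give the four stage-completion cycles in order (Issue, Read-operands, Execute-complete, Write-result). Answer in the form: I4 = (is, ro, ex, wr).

I4 = (16, 17, 19, 20)

I1  is:1  ro:2  ex:10  wr:11
I2  is:2  ro:12  ex:14  wr:15  — RAW R1: wait I1 write@11
I3  is:3  ro:4  ex:5  wr:13  — WAR R3: wait I2 read@12
I4  is:16  ro:17  ex:19  wr:20  — struct: ADD busy until I2 writes@15
I5  is:17  ro:21  ex:25  wr:26  — RAW R4: wait I4 write@20
I6  is:27  ro:28  ex:36  wr:37  — WAW R2: wait I5 write@26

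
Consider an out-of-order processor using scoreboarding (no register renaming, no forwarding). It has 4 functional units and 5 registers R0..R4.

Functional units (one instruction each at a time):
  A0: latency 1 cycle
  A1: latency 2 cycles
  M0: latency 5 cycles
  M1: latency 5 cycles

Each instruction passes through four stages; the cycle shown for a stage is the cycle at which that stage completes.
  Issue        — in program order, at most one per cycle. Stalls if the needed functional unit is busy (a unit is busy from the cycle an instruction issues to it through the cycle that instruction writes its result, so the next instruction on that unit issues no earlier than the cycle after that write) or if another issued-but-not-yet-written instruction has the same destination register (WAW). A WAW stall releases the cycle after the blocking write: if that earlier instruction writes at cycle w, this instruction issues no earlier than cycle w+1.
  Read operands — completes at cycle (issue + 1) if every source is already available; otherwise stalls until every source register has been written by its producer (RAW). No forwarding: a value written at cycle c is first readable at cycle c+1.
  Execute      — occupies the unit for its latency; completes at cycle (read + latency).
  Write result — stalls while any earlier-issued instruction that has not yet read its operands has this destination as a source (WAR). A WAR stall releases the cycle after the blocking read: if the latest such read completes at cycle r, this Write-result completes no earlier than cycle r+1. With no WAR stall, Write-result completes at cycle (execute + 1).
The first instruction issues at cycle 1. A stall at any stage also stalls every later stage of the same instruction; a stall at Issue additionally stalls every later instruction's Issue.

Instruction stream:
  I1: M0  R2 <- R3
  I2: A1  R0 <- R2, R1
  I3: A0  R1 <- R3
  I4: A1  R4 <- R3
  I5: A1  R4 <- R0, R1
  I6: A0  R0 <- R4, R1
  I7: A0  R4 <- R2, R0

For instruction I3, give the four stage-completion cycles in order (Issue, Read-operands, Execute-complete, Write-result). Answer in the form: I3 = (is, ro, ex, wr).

I3 = (3, 4, 5, 10)

[I1] 1/2/7/8
[I2] 2/9/11/12  (RAW R2: wait I1 write@8)
[I3] 3/4/5/10  (WAR R1: wait I2 read@9)
[I4] 13/14/16/17  (struct: A1 busy until I2 writes@12)
[I5] 18/19/21/22  (struct: A1 busy until I4 writes@17)
[I6] 19/23/24/25  (RAW R4: wait I5 write@22)
[I7] 26/27/28/29  (struct: A0 busy until I6 writes@25)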